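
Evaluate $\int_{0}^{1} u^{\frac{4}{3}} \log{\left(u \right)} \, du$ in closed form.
$- \frac{9}{49}$

Begin with the known integral
$$J(a) = \int_{0}^{1} u^{a} \, du = \frac{1}{a + 1}.$$

Differentiating under the integral sign brings down a factor of $\ln u$:
$$\frac{dJ}{da} = \int_{0}^{1} u^{a} \log{\left(u \right)} \, du = - \frac{1}{\left(a + 1\right)^{2}}.$$

The integral on the left is $I$, so $I = - \frac{1}{\left(a + 1\right)^{2}}$.

Setting $a = \frac{4}{3}$:
$$I = - \frac{9}{49}.$$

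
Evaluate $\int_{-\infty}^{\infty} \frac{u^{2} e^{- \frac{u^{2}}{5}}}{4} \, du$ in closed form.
$\frac{5 \sqrt{5} \sqrt{\pi}}{8}$

Consider the simpler parametrised integral
$$J(a) = \int_{-\infty}^{\infty} \frac{e^{- a u^{2}}}{4} \, du = \frac{\sqrt{\pi}}{4 \sqrt{a}}.$$

Differentiating under the integral sign brings down a factor of $(-u^2)$:
$$\frac{dJ}{da} = \int_{-\infty}^{\infty} - \frac{u^{2} e^{- a u^{2}}}{4} \, du = - \frac{\sqrt{\pi}}{8 a^{\frac{3}{2}}}.$$

The integral on the left is $-I$, so $I = \frac{\sqrt{\pi}}{8 a^{\frac{3}{2}}}$.

Setting $a = \frac{1}{5}$:
$$I = \frac{5 \sqrt{5} \sqrt{\pi}}{8}.$$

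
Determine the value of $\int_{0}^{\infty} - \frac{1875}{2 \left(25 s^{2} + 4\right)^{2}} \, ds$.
$- \frac{375 \pi}{64}$

Recall the elementary integral
$$J(a) = \int_{0}^{\infty} - \frac{3}{2 \left(a^{2} + s^{2}\right)} \, ds = - \frac{3 \pi}{4 a}.$$

Differentiating under the integral sign with respect to $a$,
$$\frac{dJ}{da} = \int_{0}^{\infty} \frac{3 a}{\left(a^{2} + s^{2}\right)^{2}} \, ds = \frac{3 \pi}{4 a^{2}},$$
so $\int_{0}^{\infty} - \frac{3}{2 \left(a^{2} + s^{2}\right)^{2}} \, ds = - \frac{3 \pi}{8 a^{3}}$.

Setting $a = \frac{2}{5}$:
$$I = - \frac{375 \pi}{64}.$$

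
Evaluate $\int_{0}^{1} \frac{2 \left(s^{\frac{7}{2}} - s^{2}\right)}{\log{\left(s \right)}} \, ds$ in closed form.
$\log{\left(\frac{9}{4} \right)}$

Consider the one-parameter family: let $I(a) = \int_{0}^{1} \frac{2 \left(- s^{2} + s^{a}\right)}{\log{\left(s \right)}} \, ds$.

Since $\dfrac{\partial}{\partial a}\,s^{a} = s^{a} \ln s$, the $\ln s$ in the denominator cancels and
$$\frac{dI}{da} = \int_{0}^{1} 2 s^{a} \, ds = 2 \left[\frac{s^{a+1}}{a+1}\right]_0^1 = \frac{2}{a + 1}.$$

Integrating with respect to $a$ gives $I(a) = \log{\left(\frac{\left(a + 1\right)^{2}}{9} \right)} + C$.

At $a = 2$ the integrand is identically $0$, so $I(2) = 0$. The closed form gives $0$, hence $C = 0$.

Setting $a = \frac{7}{2}$:
$$I = \log{\left(\frac{9}{4} \right)}.$$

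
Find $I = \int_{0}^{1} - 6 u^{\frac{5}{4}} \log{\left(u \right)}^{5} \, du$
$\frac{327680}{59049}$

Begin with the known integral
$$J(a) = \int_{0}^{1} - 6 u^{a} \, du = - \frac{6}{a + 1}.$$

Differentiating under the integral sign brings down a factor of $\ln u$:
$$\frac{dJ}{da} = \int_{0}^{1} - 6 u^{a} \log{\left(u \right)} \, du = \frac{6}{\left(a + 1\right)^{2}}.$$

Repeating $5$ times in total — each differentiation brings down another $\ln u$ — gives
$$\frac{d^{5}J}{da^{5}} = \int_{0}^{1} - 6 u^{a} \log{\left(u \right)}^{5} \, du = \frac{720}{\left(a + 1\right)^{6}},$$
and the integrand here is exactly the target integrand, so $I = \frac{720}{\left(a + 1\right)^{6}}$.

Setting $a = \frac{5}{4}$:
$$I = \frac{327680}{59049}.$$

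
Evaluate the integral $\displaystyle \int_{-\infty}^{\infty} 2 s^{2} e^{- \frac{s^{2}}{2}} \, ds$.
$2 \sqrt{2} \sqrt{\pi}$

Consider the simpler parametrised integral
$$J(a) = \int_{-\infty}^{\infty} 2 e^{- a s^{2}} \, ds = \frac{2 \sqrt{\pi}}{\sqrt{a}}.$$

Differentiating under the integral sign brings down a factor of $(-s^2)$:
$$\frac{dJ}{da} = \int_{-\infty}^{\infty} - 2 s^{2} e^{- a s^{2}} \, ds = - \frac{\sqrt{\pi}}{a^{\frac{3}{2}}}.$$

The integral on the left is $-I$, so $I = \frac{\sqrt{\pi}}{a^{\frac{3}{2}}}$.

Setting $a = \frac{1}{2}$:
$$I = 2 \sqrt{2} \sqrt{\pi}.$$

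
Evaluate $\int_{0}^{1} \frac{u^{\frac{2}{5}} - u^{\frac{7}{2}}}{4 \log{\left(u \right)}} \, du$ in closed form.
$\log{\left(\frac{\sqrt[4]{14} \sqrt{3} \cdot 5^{\frac{3}{4}}}{15} \right)}$

Consider the one-parameter family: let $I(a) = \int_{0}^{1} \frac{- u^{\frac{7}{2}} + u^{a}}{4 \log{\left(u \right)}} \, du$.

Since $\dfrac{\partial}{\partial a}\,u^{a} = u^{a} \ln u$, the $\ln u$ in the denominator cancels and
$$\frac{dI}{da} = \int_{0}^{1} \frac{1}{4} u^{a} \, du = \frac{1}{4} \left[\frac{u^{a+1}}{a+1}\right]_0^1 = \frac{1}{4 \left(a + 1\right)}.$$

Integrating with respect to $a$ gives $I(a) = \frac{\log{\left(a + 1 \right)}}{4} - \frac{\log{\left(3 \right)}}{2} + \frac{\log{\left(2 \right)}}{4} + C$.

At $a = \frac{7}{2}$ the integrand is identically $0$, so $I(\frac{7}{2}) = 0$. The closed form gives $0$, hence $C = 0$.

Setting $a = \frac{2}{5}$:
$$I = \log{\left(\frac{\sqrt[4]{14} \sqrt{3} \cdot 5^{\frac{3}{4}}}{15} \right)}.$$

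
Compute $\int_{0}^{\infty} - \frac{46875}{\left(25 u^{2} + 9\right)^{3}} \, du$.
$- \frac{3125 \pi}{432}$

Start from the standard arctangent integral
$$J(a) = \int_{0}^{\infty} - \frac{3}{a^{2} + u^{2}} \, du = - \frac{3 \pi}{2 a}.$$

Differentiating under the integral sign with respect to $a$,
$$\frac{dJ}{da} = \int_{0}^{\infty} \frac{6 a}{\left(a^{2} + u^{2}\right)^{2}} \, du = \frac{3 \pi}{2 a^{2}},$$
so $\int_{0}^{\infty} - \frac{3}{\left(a^{2} + u^{2}\right)^{2}} \, du = - \frac{3 \pi}{4 a^{3}}$.

Repeating — each differentiation of $1/(u^2+a^2)^j$ produces $-2ja/(u^2+a^2)^{j+1}$ — and dividing through by $-2ja$ at each step yields, after $2$ differentiations in total,
$$\int_{0}^{\infty} - \frac{3}{\left(a^{2} + u^{2}\right)^{3}} \, du = - \frac{9 \pi}{16 a^{5}}.$$

Setting $a = \frac{3}{5}$:
$$I = - \frac{3125 \pi}{432}.$$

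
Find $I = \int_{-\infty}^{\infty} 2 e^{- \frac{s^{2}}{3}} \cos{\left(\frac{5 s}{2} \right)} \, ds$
$\frac{2 \sqrt{3} \sqrt{\pi}}{e^{\frac{75}{16}}}$

Let $b$ denote the cosine frequency and define $I(b) = \int_{-\infty}^{\infty} 2 e^{- \frac{s^{2}}{3}} \cos{\left(b s \right)} \, ds$.

Differentiating under the integral sign,
$$I'(b) = \int_{-\infty}^{\infty} - 2 s e^{- \frac{s^{2}}{3}} \sin{\left(b s \right)} \, ds.$$

Integrate $\int_{-\infty}^{\infty} s \sin(b s)\, e^{- \frac{s^{2}}{3}}\, ds$ by parts with $u = \sin(b s)$ and $dv = s\, e^{- \frac{s^{2}}{3}}\, ds$, giving $v = - \frac{3 e^{- \frac{s^{2}}{3}}}{2}$. The boundary term vanishes and
$$\int_{-\infty}^{\infty} s \sin(b s)\, e^{- \frac{s^{2}}{3}}\, ds = \frac{3 b}{2} \int_{-\infty}^{\infty} \cos(b s)\, e^{- \frac{s^{2}}{3}}\, ds,$$
so $I'(b) = - \frac{3 b}{2}\, I(b)$.

This is a separable first-order ODE; solving with the initial condition $I(0) = \int_{-\infty}^{\infty} 2 e^{- \frac{s^{2}}{3}}\,ds = 2 \sqrt{3} \sqrt{\pi}$ gives
$$I(b) = 2 \sqrt{3} \sqrt{\pi} e^{- \frac{3 b^{2}}{4}}.$$

Setting $b = \frac{5}{2}$:
$$I = \frac{2 \sqrt{3} \sqrt{\pi}}{e^{\frac{75}{16}}}.$$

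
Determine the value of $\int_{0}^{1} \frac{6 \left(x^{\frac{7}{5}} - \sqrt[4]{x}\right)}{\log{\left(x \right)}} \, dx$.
$- \log{\left(\frac{244140625}{12230590464} \right)}$

Introduce a parameter $a$ in the exponent: let $I(a) = \int_{0}^{1} \frac{6 \left(x^{\frac{7}{5}} - x^{a}\right)}{\log{\left(x \right)}} \, dx$.

Since $\dfrac{\partial}{\partial a}\,x^{a} = x^{a} \ln x$, the $\ln x$ in the denominator cancels and
$$\frac{dI}{da} = \int_{0}^{1} -6 x^{a} \, dx = -6 \left[\frac{x^{a+1}}{a+1}\right]_0^1 = - \frac{6}{a + 1}.$$

Integrating with respect to $a$ gives $I(a) = - \log{\left(\frac{15625 \left(a + 1\right)^{6}}{2985984} \right)} + C$.

At $a = \frac{7}{5}$ the integrand is identically $0$, so $I(\frac{7}{5}) = 0$. The closed form gives $0$, hence $C = 0$.

Setting $a = \frac{1}{4}$:
$$I = - \log{\left(\frac{244140625}{12230590464} \right)}.$$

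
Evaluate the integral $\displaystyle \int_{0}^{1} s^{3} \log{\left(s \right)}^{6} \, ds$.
$\frac{45}{1024}$

Start from the elementary integral
$$J(a) = \int_{0}^{1} s^{a} \, ds = \frac{1}{a + 1}.$$

Differentiating under the integral sign brings down a factor of $\ln s$:
$$\frac{dJ}{da} = \int_{0}^{1} s^{a} \log{\left(s \right)} \, ds = - \frac{1}{\left(a + 1\right)^{2}}.$$

Repeating $6$ times in total — each differentiation brings down another $\ln s$ — gives
$$\frac{d^{6}J}{da^{6}} = \int_{0}^{1} s^{a} \log{\left(s \right)}^{6} \, ds = \frac{720}{\left(a + 1\right)^{7}},$$
and the integrand here is exactly the target integrand, so $I = \frac{720}{\left(a + 1\right)^{7}}$.

Setting $a = 3$:
$$I = \frac{45}{1024}.$$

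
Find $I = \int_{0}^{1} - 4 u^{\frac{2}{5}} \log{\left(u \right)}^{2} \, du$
$- \frac{1000}{343}$

Start from the elementary integral
$$J(a) = \int_{0}^{1} - 4 u^{a} \, du = - \frac{4}{a + 1}.$$

Differentiating under the integral sign brings down a factor of $\ln u$:
$$\frac{dJ}{da} = \int_{0}^{1} - 4 u^{a} \log{\left(u \right)} \, du = \frac{4}{\left(a + 1\right)^{2}}.$$

Repeating twice in total — each differentiation brings down another $\ln u$ — gives
$$\frac{d^{2}J}{da^{2}} = \int_{0}^{1} - 4 u^{a} \log{\left(u \right)}^{2} \, du = - \frac{8}{\left(a + 1\right)^{3}},$$
and the integrand here is exactly the target integrand, so $I = - \frac{8}{\left(a + 1\right)^{3}}$.

Setting $a = \frac{2}{5}$:
$$I = - \frac{1000}{343}.$$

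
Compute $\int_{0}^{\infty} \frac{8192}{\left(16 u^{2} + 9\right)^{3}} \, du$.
$\frac{128 \pi}{81}$

Begin with the known result
$$J(a) = \int_{0}^{\infty} \frac{2}{a^{2} + u^{2}} \, du = \frac{\pi}{a}.$$

Differentiating under the integral sign with respect to $a$,
$$\frac{dJ}{da} = \int_{0}^{\infty} - \frac{4 a}{\left(a^{2} + u^{2}\right)^{2}} \, du = - \frac{\pi}{a^{2}},$$
so $\int_{0}^{\infty} \frac{2}{\left(a^{2} + u^{2}\right)^{2}} \, du = \frac{\pi}{2 a^{3}}$.

Repeating — each differentiation of $1/(u^2+a^2)^j$ produces $-2ja/(u^2+a^2)^{j+1}$ — and dividing through by $-2ja$ at each step yields, after $2$ differentiations in total,
$$\int_{0}^{\infty} \frac{2}{\left(a^{2} + u^{2}\right)^{3}} \, du = \frac{3 \pi}{8 a^{5}}.$$

Setting $a = \frac{3}{4}$:
$$I = \frac{128 \pi}{81}.$$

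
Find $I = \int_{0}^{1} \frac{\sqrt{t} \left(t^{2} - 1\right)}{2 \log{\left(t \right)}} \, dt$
$- \log{\left(3 \right)} + \frac{\log{\left(21 \right)}}{2}$

Replace the exponent $\frac{5}{2}$ by a parameter $a$: let $I(a) = \int_{0}^{1} \frac{- \sqrt{t} + t^{a}}{2 \log{\left(t \right)}} \, dt$.

Since $\dfrac{\partial}{\partial a}\,t^{a} = t^{a} \ln t$, the $\ln t$ in the denominator cancels and
$$\frac{dI}{da} = \int_{0}^{1} \frac{1}{2} t^{a} \, dt = \frac{1}{2} \left[\frac{t^{a+1}}{a+1}\right]_0^1 = \frac{1}{2 \left(a + 1\right)}.$$

Integrating with respect to $a$ gives $I(a) = \log{\left(\frac{\sqrt{6} \sqrt{a + 1}}{3} \right)} + C$.

At $a = \frac{1}{2}$ the integrand is identically $0$, so $I(\frac{1}{2}) = 0$. The closed form gives $0$, hence $C = 0$.

Setting $a = \frac{5}{2}$:
$$I = - \log{\left(3 \right)} + \frac{\log{\left(21 \right)}}{2}.$$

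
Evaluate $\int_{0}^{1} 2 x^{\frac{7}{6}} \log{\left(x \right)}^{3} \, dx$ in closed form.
$- \frac{15552}{28561}$

Begin with the known integral
$$J(a) = \int_{0}^{1} 2 x^{a} \, dx = \frac{2}{a + 1}.$$

Differentiating under the integral sign brings down a factor of $\ln x$:
$$\frac{dJ}{da} = \int_{0}^{1} 2 x^{a} \log{\left(x \right)} \, dx = - \frac{2}{\left(a + 1\right)^{2}}.$$

Repeating $3$ times in total — each differentiation brings down another $\ln x$ — gives
$$\frac{d^{3}J}{da^{3}} = \int_{0}^{1} 2 x^{a} \log{\left(x \right)}^{3} \, dx = - \frac{12}{\left(a + 1\right)^{4}},$$
and the integrand here is exactly the target integrand, so $I = - \frac{12}{\left(a + 1\right)^{4}}$.

Setting $a = \frac{7}{6}$:
$$I = - \frac{15552}{28561}.$$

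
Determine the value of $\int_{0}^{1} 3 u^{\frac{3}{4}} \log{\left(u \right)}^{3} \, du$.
$- \frac{4608}{2401}$

Consider the simpler parametrised integral
$$J(a) = \int_{0}^{1} 3 u^{a} \, du = \frac{3}{a + 1}.$$

Differentiating under the integral sign brings down a factor of $\ln u$:
$$\frac{dJ}{da} = \int_{0}^{1} 3 u^{a} \log{\left(u \right)} \, du = - \frac{3}{\left(a + 1\right)^{2}}.$$

Repeating $3$ times in total — each differentiation brings down another $\ln u$ — gives
$$\frac{d^{3}J}{da^{3}} = \int_{0}^{1} 3 u^{a} \log{\left(u \right)}^{3} \, du = - \frac{18}{\left(a + 1\right)^{4}},$$
and the integrand here is exactly the target integrand, so $I = - \frac{18}{\left(a + 1\right)^{4}}$.

Setting $a = \frac{3}{4}$:
$$I = - \frac{4608}{2401}.$$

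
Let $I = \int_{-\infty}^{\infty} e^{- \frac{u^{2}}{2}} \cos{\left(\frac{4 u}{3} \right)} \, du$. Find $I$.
$\frac{\sqrt{2} \sqrt{\pi}}{e^{\frac{8}{9}}}$

Treat the cosine frequency as a parameter and define $I(b) = \int_{-\infty}^{\infty} e^{- \frac{u^{2}}{2}} \cos{\left(b u \right)} \, du$.

Differentiating under the integral sign,
$$I'(b) = \int_{-\infty}^{\infty} - u e^{- \frac{u^{2}}{2}} \sin{\left(b u \right)} \, du.$$

Integrate $\int_{-\infty}^{\infty} u \sin(b u)\, e^{- \frac{u^{2}}{2}}\, du$ by parts with $w = \sin(b u)$ and $dv = u\, e^{- \frac{u^{2}}{2}}\, du$, giving $v = - e^{- \frac{u^{2}}{2}}$. The boundary term vanishes and
$$\int_{-\infty}^{\infty} u \sin(b u)\, e^{- \frac{u^{2}}{2}}\, du = b \int_{-\infty}^{\infty} \cos(b u)\, e^{- \frac{u^{2}}{2}}\, du,$$
so $I'(b) = - b\, I(b)$.

This is a separable first-order ODE; solving with the initial condition $I(0) = \int_{-\infty}^{\infty} e^{- \frac{u^{2}}{2}}\,du = \sqrt{2} \sqrt{\pi}$ gives
$$I(b) = \sqrt{2} \sqrt{\pi} e^{- \frac{b^{2}}{2}}.$$

Setting $b = \frac{4}{3}$:
$$I = \frac{\sqrt{2} \sqrt{\pi}}{e^{\frac{8}{9}}}.$$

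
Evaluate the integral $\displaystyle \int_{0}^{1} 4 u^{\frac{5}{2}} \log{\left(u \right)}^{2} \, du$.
$\frac{64}{343}$

Begin with the known integral
$$J(a) = \int_{0}^{1} 4 u^{a} \, du = \frac{4}{a + 1}.$$

Differentiating under the integral sign brings down a factor of $\ln u$:
$$\frac{dJ}{da} = \int_{0}^{1} 4 u^{a} \log{\left(u \right)} \, du = - \frac{4}{\left(a + 1\right)^{2}}.$$

Repeating twice in total — each differentiation brings down another $\ln u$ — gives
$$\frac{d^{2}J}{da^{2}} = \int_{0}^{1} 4 u^{a} \log{\left(u \right)}^{2} \, du = \frac{8}{\left(a + 1\right)^{3}},$$
and the integrand here is exactly the target integrand, so $I = \frac{8}{\left(a + 1\right)^{3}}$.

Setting $a = \frac{5}{2}$:
$$I = \frac{64}{343}.$$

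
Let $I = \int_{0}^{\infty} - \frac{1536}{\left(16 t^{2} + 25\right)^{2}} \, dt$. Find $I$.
$- \frac{96 \pi}{125}$

Recall the elementary integral
$$J(a) = \int_{0}^{\infty} - \frac{6}{a^{2} + t^{2}} \, dt = - \frac{3 \pi}{a}.$$

Differentiating under the integral sign with respect to $a$,
$$\frac{dJ}{da} = \int_{0}^{\infty} \frac{12 a}{\left(a^{2} + t^{2}\right)^{2}} \, dt = \frac{3 \pi}{a^{2}},$$
so $\int_{0}^{\infty} - \frac{6}{\left(a^{2} + t^{2}\right)^{2}} \, dt = - \frac{3 \pi}{2 a^{3}}$.

Setting $a = \frac{5}{4}$:
$$I = - \frac{96 \pi}{125}.$$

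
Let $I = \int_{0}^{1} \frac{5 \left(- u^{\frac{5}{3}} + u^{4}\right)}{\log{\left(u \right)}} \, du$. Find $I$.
$\log{\left(\frac{759375}{32768} \right)}$

Introduce a parameter $a$ in the exponent: let $I(a) = \int_{0}^{1} \frac{5 \left(u^{4} - u^{a}\right)}{\log{\left(u \right)}} \, du$.

Since $\dfrac{\partial}{\partial a}\,u^{a} = u^{a} \ln u$, the $\ln u$ in the denominator cancels and
$$\frac{dI}{da} = \int_{0}^{1} -5 u^{a} \, du = -5 \left[\frac{u^{a+1}}{a+1}\right]_0^1 = - \frac{5}{a + 1}.$$

Integrating with respect to $a$ gives $I(a) = \log{\left(\frac{3125}{\left(a + 1\right)^{5}} \right)} + C$.

At $a = 4$ the integrand is identically $0$, so $I(4) = 0$. The closed form gives $0$, hence $C = 0$.

Setting $a = \frac{5}{3}$:
$$I = \log{\left(\frac{759375}{32768} \right)}.$$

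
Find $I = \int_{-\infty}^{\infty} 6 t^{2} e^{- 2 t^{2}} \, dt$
$\frac{3 \sqrt{2} \sqrt{\pi}}{4}$

Consider the simpler parametrised integral
$$J(a) = \int_{-\infty}^{\infty} 6 e^{- a t^{2}} \, dt = \frac{6 \sqrt{\pi}}{\sqrt{a}}.$$

Differentiating under the integral sign brings down a factor of $(-t^2)$:
$$\frac{dJ}{da} = \int_{-\infty}^{\infty} - 6 t^{2} e^{- a t^{2}} \, dt = - \frac{3 \sqrt{\pi}}{a^{\frac{3}{2}}}.$$

The integral on the left is $-I$, so $I = \frac{3 \sqrt{\pi}}{a^{\frac{3}{2}}}$.

Setting $a = 2$:
$$I = \frac{3 \sqrt{2} \sqrt{\pi}}{4}.$$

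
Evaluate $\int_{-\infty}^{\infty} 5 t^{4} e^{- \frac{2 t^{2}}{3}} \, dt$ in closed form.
$\frac{135 \sqrt{6} \sqrt{\pi}}{32}$

Begin with the known integral
$$J(a) = \int_{-\infty}^{\infty} 5 e^{- a t^{2}} \, dt = \frac{5 \sqrt{\pi}}{\sqrt{a}}.$$

Differentiating under the integral sign brings down a factor of $(-t^2)$:
$$\frac{dJ}{da} = \int_{-\infty}^{\infty} - 5 t^{2} e^{- a t^{2}} \, dt = - \frac{5 \sqrt{\pi}}{2 a^{\frac{3}{2}}}.$$

Repeating twice in total — each differentiation brings down another $(-t^2)$ — gives
$$\frac{d^{2}J}{da^{2}} = \int_{-\infty}^{\infty} 5 t^{4} e^{- a t^{2}} \, dt = \frac{15 \sqrt{\pi}}{4 a^{\frac{5}{2}}},$$
and the integrand here is exactly the target integrand, so $I = \frac{15 \sqrt{\pi}}{4 a^{\frac{5}{2}}}$.

Setting $a = \frac{2}{3}$:
$$I = \frac{135 \sqrt{6} \sqrt{\pi}}{32}.$$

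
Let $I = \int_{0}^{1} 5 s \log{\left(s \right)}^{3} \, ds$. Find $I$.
$- \frac{15}{8}$

Begin with the known integral
$$J(a) = \int_{0}^{1} 5 s^{a} \, ds = \frac{5}{a + 1}.$$

Differentiating under the integral sign brings down a factor of $\ln s$:
$$\frac{dJ}{da} = \int_{0}^{1} 5 s^{a} \log{\left(s \right)} \, ds = - \frac{5}{\left(a + 1\right)^{2}}.$$

Repeating $3$ times in total — each differentiation brings down another $\ln s$ — gives
$$\frac{d^{3}J}{da^{3}} = \int_{0}^{1} 5 s^{a} \log{\left(s \right)}^{3} \, ds = - \frac{30}{\left(a + 1\right)^{4}},$$
and the integrand here is exactly the target integrand, so $I = - \frac{30}{\left(a + 1\right)^{4}}$.

Setting $a = 1$:
$$I = - \frac{15}{8}.$$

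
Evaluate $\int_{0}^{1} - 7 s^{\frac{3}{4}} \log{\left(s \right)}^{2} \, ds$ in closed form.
$- \frac{128}{49}$

Consider the simpler parametrised integral
$$J(a) = \int_{0}^{1} - 7 s^{a} \, ds = - \frac{7}{a + 1}.$$

Differentiating under the integral sign brings down a factor of $\ln s$:
$$\frac{dJ}{da} = \int_{0}^{1} - 7 s^{a} \log{\left(s \right)} \, ds = \frac{7}{\left(a + 1\right)^{2}}.$$

Repeating twice in total — each differentiation brings down another $\ln s$ — gives
$$\frac{d^{2}J}{da^{2}} = \int_{0}^{1} - 7 s^{a} \log{\left(s \right)}^{2} \, ds = - \frac{14}{\left(a + 1\right)^{3}},$$
and the integrand here is exactly the target integrand, so $I = - \frac{14}{\left(a + 1\right)^{3}}$.

Setting $a = \frac{3}{4}$:
$$I = - \frac{128}{49}.$$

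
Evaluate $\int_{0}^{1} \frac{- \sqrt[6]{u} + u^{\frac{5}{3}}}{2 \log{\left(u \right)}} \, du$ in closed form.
$- \frac{\log{\left(7 \right)}}{2} + 2 \log{\left(2 \right)}$

Consider the one-parameter family: let $I(a) = \int_{0}^{1} \frac{u^{\frac{5}{3}} - u^{a}}{2 \log{\left(u \right)}} \, du$.

Since $\dfrac{\partial}{\partial a}\,u^{a} = u^{a} \ln u$, the $\ln u$ in the denominator cancels and
$$\frac{dI}{da} = \int_{0}^{1} - \frac{1}{2} u^{a} \, du = - \frac{1}{2} \left[\frac{u^{a+1}}{a+1}\right]_0^1 = - \frac{1}{2 a + 2}.$$

Integrating with respect to $a$ gives $I(a) = - \log{\left(\frac{\sqrt{6} \sqrt{a + 1}}{4} \right)} + C$.

At $a = \frac{5}{3}$ the integrand is identically $0$, so $I(\frac{5}{3}) = 0$. The closed form gives $0$, hence $C = 0$.

Setting $a = \frac{1}{6}$:
$$I = - \frac{\log{\left(7 \right)}}{2} + 2 \log{\left(2 \right)}.$$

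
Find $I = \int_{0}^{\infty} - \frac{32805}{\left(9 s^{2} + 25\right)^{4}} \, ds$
$- \frac{2187 \pi}{100000}$

Begin with the known result
$$J(a) = \int_{0}^{\infty} - \frac{5}{a^{2} + s^{2}} \, ds = - \frac{5 \pi}{2 a}.$$

Differentiating under the integral sign with respect to $a$,
$$\frac{dJ}{da} = \int_{0}^{\infty} \frac{10 a}{\left(a^{2} + s^{2}\right)^{2}} \, ds = \frac{5 \pi}{2 a^{2}},$$
so $\int_{0}^{\infty} - \frac{5}{\left(a^{2} + s^{2}\right)^{2}} \, ds = - \frac{5 \pi}{4 a^{3}}$.

Repeating — each differentiation of $1/(s^2+a^2)^j$ produces $-2ja/(s^2+a^2)^{j+1}$ — and dividing through by $-2ja$ at each step yields, after $3$ differentiations in total,
$$\int_{0}^{\infty} - \frac{5}{\left(a^{2} + s^{2}\right)^{4}} \, ds = - \frac{25 \pi}{32 a^{7}}.$$

Setting $a = \frac{5}{3}$:
$$I = - \frac{2187 \pi}{100000}.$$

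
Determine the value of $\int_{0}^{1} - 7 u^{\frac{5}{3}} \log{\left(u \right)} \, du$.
$\frac{63}{64}$

Consider the simpler parametrised integral
$$J(a) = \int_{0}^{1} - 7 u^{a} \, du = - \frac{7}{a + 1}.$$

Differentiating under the integral sign brings down a factor of $\ln u$:
$$\frac{dJ}{da} = \int_{0}^{1} - 7 u^{a} \log{\left(u \right)} \, du = \frac{7}{\left(a + 1\right)^{2}}.$$

The integral on the left is $I$, so $I = \frac{7}{\left(a + 1\right)^{2}}$.

Setting $a = \frac{5}{3}$:
$$I = \frac{63}{64}.$$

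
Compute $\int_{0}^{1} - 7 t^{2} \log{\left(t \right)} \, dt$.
$\frac{7}{9}$

Start from the elementary integral
$$J(a) = \int_{0}^{1} - 7 t^{a} \, dt = - \frac{7}{a + 1}.$$

Differentiating under the integral sign brings down a factor of $\ln t$:
$$\frac{dJ}{da} = \int_{0}^{1} - 7 t^{a} \log{\left(t \right)} \, dt = \frac{7}{\left(a + 1\right)^{2}}.$$

The integral on the left is $I$, so $I = \frac{7}{\left(a + 1\right)^{2}}$.

Setting $a = 2$:
$$I = \frac{7}{9}.$$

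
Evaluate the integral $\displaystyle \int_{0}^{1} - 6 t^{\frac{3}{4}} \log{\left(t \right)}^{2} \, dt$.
$- \frac{768}{343}$

Begin with the known integral
$$J(a) = \int_{0}^{1} - 6 t^{a} \, dt = - \frac{6}{a + 1}.$$

Differentiating under the integral sign brings down a factor of $\ln t$:
$$\frac{dJ}{da} = \int_{0}^{1} - 6 t^{a} \log{\left(t \right)} \, dt = \frac{6}{\left(a + 1\right)^{2}}.$$

Repeating twice in total — each differentiation brings down another $\ln t$ — gives
$$\frac{d^{2}J}{da^{2}} = \int_{0}^{1} - 6 t^{a} \log{\left(t \right)}^{2} \, dt = - \frac{12}{\left(a + 1\right)^{3}},$$
and the integrand here is exactly the target integrand, so $I = - \frac{12}{\left(a + 1\right)^{3}}$.

Setting $a = \frac{3}{4}$:
$$I = - \frac{768}{343}.$$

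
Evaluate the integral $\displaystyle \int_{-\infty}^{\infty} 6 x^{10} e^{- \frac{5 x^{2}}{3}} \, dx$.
$\frac{137781 \sqrt{15} \sqrt{\pi}}{50000}$

Begin with the known integral
$$J(a) = \int_{-\infty}^{\infty} 6 e^{- a x^{2}} \, dx = \frac{6 \sqrt{\pi}}{\sqrt{a}}.$$

Differentiating under the integral sign brings down a factor of $(-x^2)$:
$$\frac{dJ}{da} = \int_{-\infty}^{\infty} - 6 x^{2} e^{- a x^{2}} \, dx = - \frac{3 \sqrt{\pi}}{a^{\frac{3}{2}}}.$$

Repeating $5$ times in total — each differentiation brings down another $(-x^2)$ — gives
$$\frac{d^{5}J}{da^{5}} = \int_{-\infty}^{\infty} - 6 x^{10} e^{- a x^{2}} \, dx = - \frac{2835 \sqrt{\pi}}{16 a^{\frac{11}{2}}},$$
and the integrand here is $(-1)^{5}$ times the target integrand, so $I = (-1)^{5}\,\frac{d^{5}J}{da^{5}} = \frac{2835 \sqrt{\pi}}{16 a^{\frac{11}{2}}}$.

Setting $a = \frac{5}{3}$:
$$I = \frac{137781 \sqrt{15} \sqrt{\pi}}{50000}.$$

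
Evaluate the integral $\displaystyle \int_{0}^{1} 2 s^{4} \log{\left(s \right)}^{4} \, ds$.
$\frac{48}{3125}$

Consider the simpler parametrised integral
$$J(a) = \int_{0}^{1} 2 s^{a} \, ds = \frac{2}{a + 1}.$$

Differentiating under the integral sign brings down a factor of $\ln s$:
$$\frac{dJ}{da} = \int_{0}^{1} 2 s^{a} \log{\left(s \right)} \, ds = - \frac{2}{\left(a + 1\right)^{2}}.$$

Repeating $4$ times in total — each differentiation brings down another $\ln s$ — gives
$$\frac{d^{4}J}{da^{4}} = \int_{0}^{1} 2 s^{a} \log{\left(s \right)}^{4} \, ds = \frac{48}{\left(a + 1\right)^{5}},$$
and the integrand here is exactly the target integrand, so $I = \frac{48}{\left(a + 1\right)^{5}}$.

Setting $a = 4$:
$$I = \frac{48}{3125}.$$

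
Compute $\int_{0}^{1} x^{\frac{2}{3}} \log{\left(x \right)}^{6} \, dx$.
$\frac{314928}{15625}$

Consider the simpler parametrised integral
$$J(a) = \int_{0}^{1} x^{a} \, dx = \frac{1}{a + 1}.$$

Differentiating under the integral sign brings down a factor of $\ln x$:
$$\frac{dJ}{da} = \int_{0}^{1} x^{a} \log{\left(x \right)} \, dx = - \frac{1}{\left(a + 1\right)^{2}}.$$

Repeating $6$ times in total — each differentiation brings down another $\ln x$ — gives
$$\frac{d^{6}J}{da^{6}} = \int_{0}^{1} x^{a} \log{\left(x \right)}^{6} \, dx = \frac{720}{\left(a + 1\right)^{7}},$$
and the integrand here is exactly the target integrand, so $I = \frac{720}{\left(a + 1\right)^{7}}$.

Setting $a = \frac{2}{3}$:
$$I = \frac{314928}{15625}.$$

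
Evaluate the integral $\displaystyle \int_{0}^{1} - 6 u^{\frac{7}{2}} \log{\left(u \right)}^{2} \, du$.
$- \frac{32}{243}$

Consider the simpler parametrised integral
$$J(a) = \int_{0}^{1} - 6 u^{a} \, du = - \frac{6}{a + 1}.$$

Differentiating under the integral sign brings down a factor of $\ln u$:
$$\frac{dJ}{da} = \int_{0}^{1} - 6 u^{a} \log{\left(u \right)} \, du = \frac{6}{\left(a + 1\right)^{2}}.$$

Repeating twice in total — each differentiation brings down another $\ln u$ — gives
$$\frac{d^{2}J}{da^{2}} = \int_{0}^{1} - 6 u^{a} \log{\left(u \right)}^{2} \, du = - \frac{12}{\left(a + 1\right)^{3}},$$
and the integrand here is exactly the target integrand, so $I = - \frac{12}{\left(a + 1\right)^{3}}$.

Setting $a = \frac{7}{2}$:
$$I = - \frac{32}{243}.$$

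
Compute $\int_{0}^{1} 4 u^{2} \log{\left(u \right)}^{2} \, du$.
$\frac{8}{27}$

Begin with the known integral
$$J(a) = \int_{0}^{1} 4 u^{a} \, du = \frac{4}{a + 1}.$$

Differentiating under the integral sign brings down a factor of $\ln u$:
$$\frac{dJ}{da} = \int_{0}^{1} 4 u^{a} \log{\left(u \right)} \, du = - \frac{4}{\left(a + 1\right)^{2}}.$$

Repeating twice in total — each differentiation brings down another $\ln u$ — gives
$$\frac{d^{2}J}{da^{2}} = \int_{0}^{1} 4 u^{a} \log{\left(u \right)}^{2} \, du = \frac{8}{\left(a + 1\right)^{3}},$$
and the integrand here is exactly the target integrand, so $I = \frac{8}{\left(a + 1\right)^{3}}$.

Setting $a = 2$:
$$I = \frac{8}{27}.$$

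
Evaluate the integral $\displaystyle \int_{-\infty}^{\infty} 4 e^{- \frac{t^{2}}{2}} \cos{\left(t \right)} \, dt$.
$\frac{4 \sqrt{2} \sqrt{\pi}}{e^{\frac{1}{2}}}$

Treat the cosine frequency as a parameter and define $I(b) = \int_{-\infty}^{\infty} 4 e^{- \frac{t^{2}}{2}} \cos{\left(b t \right)} \, dt$.

Differentiating under the integral sign,
$$I'(b) = \int_{-\infty}^{\infty} - 4 t e^{- \frac{t^{2}}{2}} \sin{\left(b t \right)} \, dt.$$

Integrate $\int_{-\infty}^{\infty} t \sin(b t)\, e^{- \frac{t^{2}}{2}}\, dt$ by parts with $u = \sin(b t)$ and $dv = t\, e^{- \frac{t^{2}}{2}}\, dt$, giving $v = - e^{- \frac{t^{2}}{2}}$. The boundary term vanishes and
$$\int_{-\infty}^{\infty} t \sin(b t)\, e^{- \frac{t^{2}}{2}}\, dt = b \int_{-\infty}^{\infty} \cos(b t)\, e^{- \frac{t^{2}}{2}}\, dt,$$
so $I'(b) = - b\, I(b)$.

This is a separable first-order ODE; solving with the initial condition $I(0) = \int_{-\infty}^{\infty} 4 e^{- \frac{t^{2}}{2}}\,dt = 4 \sqrt{2} \sqrt{\pi}$ gives
$$I(b) = 4 \sqrt{2} \sqrt{\pi} e^{- \frac{b^{2}}{2}}.$$

Setting $b = 1$:
$$I = \frac{4 \sqrt{2} \sqrt{\pi}}{e^{\frac{1}{2}}}.$$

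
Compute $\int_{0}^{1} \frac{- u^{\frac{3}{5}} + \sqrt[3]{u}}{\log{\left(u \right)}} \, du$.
$\log{\left(\frac{5}{6} \right)}$

Introduce a parameter $a$ in the exponent: let $I(a) = \int_{0}^{1} \frac{- u^{\frac{3}{5}} + u^{a}}{\log{\left(u \right)}} \, du$.

Since $\dfrac{\partial}{\partial a}\,u^{a} = u^{a} \ln u$, the $\ln u$ in the denominator cancels and
$$\frac{dI}{da} = \int_{0}^{1} u^{a} \, du = \left[\frac{u^{a+1}}{a+1}\right]_0^1 = \frac{1}{a + 1}.$$

Integrating with respect to $a$ gives $I(a) = \log{\left(\frac{5 a}{8} + \frac{5}{8} \right)} + C$.

At $a = \frac{3}{5}$ the integrand is identically $0$, so $I(\frac{3}{5}) = 0$. The closed form gives $0$, hence $C = 0$.

Setting $a = \frac{1}{3}$:
$$I = \log{\left(\frac{5}{6} \right)}.$$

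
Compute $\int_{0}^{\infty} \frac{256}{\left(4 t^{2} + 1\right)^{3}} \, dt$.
$24 \pi$

Recall the elementary integral
$$J(a) = \int_{0}^{\infty} \frac{4}{a^{2} + t^{2}} \, dt = \frac{2 \pi}{a}.$$

Differentiating under the integral sign with respect to $a$,
$$\frac{dJ}{da} = \int_{0}^{\infty} - \frac{8 a}{\left(a^{2} + t^{2}\right)^{2}} \, dt = - \frac{2 \pi}{a^{2}},$$
so $\int_{0}^{\infty} \frac{4}{\left(a^{2} + t^{2}\right)^{2}} \, dt = \frac{\pi}{a^{3}}$.

Repeating — each differentiation of $1/(t^2+a^2)^j$ produces $-2ja/(t^2+a^2)^{j+1}$ — and dividing through by $-2ja$ at each step yields, after $2$ differentiations in total,
$$\int_{0}^{\infty} \frac{4}{\left(a^{2} + t^{2}\right)^{3}} \, dt = \frac{3 \pi}{4 a^{5}}.$$

Setting $a = \frac{1}{2}$:
$$I = 24 \pi.$$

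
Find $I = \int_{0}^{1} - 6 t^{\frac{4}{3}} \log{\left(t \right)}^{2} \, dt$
$- \frac{324}{343}$

Start from the elementary integral
$$J(a) = \int_{0}^{1} - 6 t^{a} \, dt = - \frac{6}{a + 1}.$$

Differentiating under the integral sign brings down a factor of $\ln t$:
$$\frac{dJ}{da} = \int_{0}^{1} - 6 t^{a} \log{\left(t \right)} \, dt = \frac{6}{\left(a + 1\right)^{2}}.$$

Repeating twice in total — each differentiation brings down another $\ln t$ — gives
$$\frac{d^{2}J}{da^{2}} = \int_{0}^{1} - 6 t^{a} \log{\left(t \right)}^{2} \, dt = - \frac{12}{\left(a + 1\right)^{3}},$$
and the integrand here is exactly the target integrand, so $I = - \frac{12}{\left(a + 1\right)^{3}}$.

Setting $a = \frac{4}{3}$:
$$I = - \frac{324}{343}.$$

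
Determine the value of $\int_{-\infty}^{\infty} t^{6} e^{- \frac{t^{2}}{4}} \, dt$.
$240 \sqrt{\pi}$

Start from the elementary integral
$$J(a) = \int_{-\infty}^{\infty} e^{- a t^{2}} \, dt = \frac{\sqrt{\pi}}{\sqrt{a}}.$$

Differentiating under the integral sign brings down a factor of $(-t^2)$:
$$\frac{dJ}{da} = \int_{-\infty}^{\infty} - t^{2} e^{- a t^{2}} \, dt = - \frac{\sqrt{\pi}}{2 a^{\frac{3}{2}}}.$$

Repeating $3$ times in total — each differentiation brings down another $(-t^2)$ — gives
$$\frac{d^{3}J}{da^{3}} = \int_{-\infty}^{\infty} - t^{6} e^{- a t^{2}} \, dt = - \frac{15 \sqrt{\pi}}{8 a^{\frac{7}{2}}},$$
and the integrand here is $(-1)^{3}$ times the target integrand, so $I = (-1)^{3}\,\frac{d^{3}J}{da^{3}} = \frac{15 \sqrt{\pi}}{8 a^{\frac{7}{2}}}$.

Setting $a = \frac{1}{4}$:
$$I = 240 \sqrt{\pi}.$$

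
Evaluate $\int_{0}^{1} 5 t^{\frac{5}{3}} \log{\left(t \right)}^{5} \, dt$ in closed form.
$- \frac{54675}{32768}$

Start from the elementary integral
$$J(a) = \int_{0}^{1} 5 t^{a} \, dt = \frac{5}{a + 1}.$$

Differentiating under the integral sign brings down a factor of $\ln t$:
$$\frac{dJ}{da} = \int_{0}^{1} 5 t^{a} \log{\left(t \right)} \, dt = - \frac{5}{\left(a + 1\right)^{2}}.$$

Repeating $5$ times in total — each differentiation brings down another $\ln t$ — gives
$$\frac{d^{5}J}{da^{5}} = \int_{0}^{1} 5 t^{a} \log{\left(t \right)}^{5} \, dt = - \frac{600}{\left(a + 1\right)^{6}},$$
and the integrand here is exactly the target integrand, so $I = - \frac{600}{\left(a + 1\right)^{6}}$.

Setting $a = \frac{5}{3}$:
$$I = - \frac{54675}{32768}.$$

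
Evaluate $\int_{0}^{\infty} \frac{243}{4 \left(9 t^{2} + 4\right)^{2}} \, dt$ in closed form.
$\frac{81 \pi}{128}$

Recall the elementary integral
$$J(a) = \int_{0}^{\infty} \frac{3}{4 \left(a^{2} + t^{2}\right)} \, dt = \frac{3 \pi}{8 a}.$$

Differentiating under the integral sign with respect to $a$,
$$\frac{dJ}{da} = \int_{0}^{\infty} - \frac{3 a}{2 \left(a^{2} + t^{2}\right)^{2}} \, dt = - \frac{3 \pi}{8 a^{2}},$$
so $\int_{0}^{\infty} \frac{3}{4 \left(a^{2} + t^{2}\right)^{2}} \, dt = \frac{3 \pi}{16 a^{3}}$.

Setting $a = \frac{2}{3}$:
$$I = \frac{81 \pi}{128}.$$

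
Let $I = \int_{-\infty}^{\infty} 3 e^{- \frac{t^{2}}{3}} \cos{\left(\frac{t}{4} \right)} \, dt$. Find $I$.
$\frac{3 \sqrt{3} \sqrt{\pi}}{e^{\frac{3}{64}}}$

Treat the cosine frequency as a parameter and define $I(b) = \int_{-\infty}^{\infty} 3 e^{- \frac{t^{2}}{3}} \cos{\left(b t \right)} \, dt$.

Differentiating under the integral sign,
$$I'(b) = \int_{-\infty}^{\infty} - 3 t e^{- \frac{t^{2}}{3}} \sin{\left(b t \right)} \, dt.$$

Integrate $\int_{-\infty}^{\infty} t \sin(b t)\, e^{- \frac{t^{2}}{3}}\, dt$ by parts with $u = \sin(b t)$ and $dv = t\, e^{- \frac{t^{2}}{3}}\, dt$, giving $v = - \frac{3 e^{- \frac{t^{2}}{3}}}{2}$. The boundary term vanishes and
$$\int_{-\infty}^{\infty} t \sin(b t)\, e^{- \frac{t^{2}}{3}}\, dt = \frac{3 b}{2} \int_{-\infty}^{\infty} \cos(b t)\, e^{- \frac{t^{2}}{3}}\, dt,$$
so $I'(b) = - \frac{3 b}{2}\, I(b)$.

This is a separable first-order ODE; solving with the initial condition $I(0) = \int_{-\infty}^{\infty} 3 e^{- \frac{t^{2}}{3}}\,dt = 3 \sqrt{3} \sqrt{\pi}$ gives
$$I(b) = 3 \sqrt{3} \sqrt{\pi} e^{- \frac{3 b^{2}}{4}}.$$

Setting $b = \frac{1}{4}$:
$$I = \frac{3 \sqrt{3} \sqrt{\pi}}{e^{\frac{3}{64}}}.$$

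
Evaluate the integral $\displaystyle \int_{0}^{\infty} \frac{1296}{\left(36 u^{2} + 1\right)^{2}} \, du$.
$54 \pi$

Recall the elementary integral
$$J(a) = \int_{0}^{\infty} \frac{1}{a^{2} + u^{2}} \, du = \frac{\pi}{2 a}.$$

Differentiating under the integral sign with respect to $a$,
$$\frac{dJ}{da} = \int_{0}^{\infty} - \frac{2 a}{\left(a^{2} + u^{2}\right)^{2}} \, du = - \frac{\pi}{2 a^{2}},$$
so $\int_{0}^{\infty} \frac{1}{\left(a^{2} + u^{2}\right)^{2}} \, du = \frac{\pi}{4 a^{3}}$.

Setting $a = \frac{1}{6}$:
$$I = 54 \pi.$$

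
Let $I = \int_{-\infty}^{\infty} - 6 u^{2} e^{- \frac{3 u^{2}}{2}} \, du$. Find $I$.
$- \frac{2 \sqrt{6} \sqrt{\pi}}{3}$

Begin with the known integral
$$J(a) = \int_{-\infty}^{\infty} - 6 e^{- a u^{2}} \, du = - \frac{6 \sqrt{\pi}}{\sqrt{a}}.$$

Differentiating under the integral sign brings down a factor of $(-u^2)$:
$$\frac{dJ}{da} = \int_{-\infty}^{\infty} 6 u^{2} e^{- a u^{2}} \, du = \frac{3 \sqrt{\pi}}{a^{\frac{3}{2}}}.$$

The integral on the left is $-I$, so $I = - \frac{3 \sqrt{\pi}}{a^{\frac{3}{2}}}$.

Setting $a = \frac{3}{2}$:
$$I = - \frac{2 \sqrt{6} \sqrt{\pi}}{3}.$$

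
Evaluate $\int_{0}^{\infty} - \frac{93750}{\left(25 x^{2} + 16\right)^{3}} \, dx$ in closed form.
$- \frac{28125 \pi}{8192}$

Recall the elementary integral
$$J(a) = \int_{0}^{\infty} - \frac{6}{a^{2} + x^{2}} \, dx = - \frac{3 \pi}{a}.$$

Differentiating under the integral sign with respect to $a$,
$$\frac{dJ}{da} = \int_{0}^{\infty} \frac{12 a}{\left(a^{2} + x^{2}\right)^{2}} \, dx = \frac{3 \pi}{a^{2}},$$
so $\int_{0}^{\infty} - \frac{6}{\left(a^{2} + x^{2}\right)^{2}} \, dx = - \frac{3 \pi}{2 a^{3}}$.

Repeating — each differentiation of $1/(x^2+a^2)^j$ produces $-2ja/(x^2+a^2)^{j+1}$ — and dividing through by $-2ja$ at each step yields, after $2$ differentiations in total,
$$\int_{0}^{\infty} - \frac{6}{\left(a^{2} + x^{2}\right)^{3}} \, dx = - \frac{9 \pi}{8 a^{5}}.$$

Setting $a = \frac{4}{5}$:
$$I = - \frac{28125 \pi}{8192}.$$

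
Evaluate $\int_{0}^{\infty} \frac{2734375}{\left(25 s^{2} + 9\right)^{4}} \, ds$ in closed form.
$\frac{2734375 \pi}{69984}$

Start from the standard arctangent integral
$$J(a) = \int_{0}^{\infty} \frac{7}{a^{2} + s^{2}} \, ds = \frac{7 \pi}{2 a}.$$

Differentiating under the integral sign with respect to $a$,
$$\frac{dJ}{da} = \int_{0}^{\infty} - \frac{14 a}{\left(a^{2} + s^{2}\right)^{2}} \, ds = - \frac{7 \pi}{2 a^{2}},$$
so $\int_{0}^{\infty} \frac{7}{\left(a^{2} + s^{2}\right)^{2}} \, ds = \frac{7 \pi}{4 a^{3}}$.

Repeating — each differentiation of $1/(s^2+a^2)^j$ produces $-2ja/(s^2+a^2)^{j+1}$ — and dividing through by $-2ja$ at each step yields, after $3$ differentiations in total,
$$\int_{0}^{\infty} \frac{7}{\left(a^{2} + s^{2}\right)^{4}} \, ds = \frac{35 \pi}{32 a^{7}}.$$

Setting $a = \frac{3}{5}$:
$$I = \frac{2734375 \pi}{69984}.$$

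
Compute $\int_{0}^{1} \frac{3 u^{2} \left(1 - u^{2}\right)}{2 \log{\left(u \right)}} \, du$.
$\log{\left(\frac{3 \sqrt{15}}{25} \right)}$

Introduce a parameter $a$ in the exponent: let $I(a) = \int_{0}^{1} \frac{3 \left(u^{2} - u^{a}\right)}{2 \log{\left(u \right)}} \, du$.

Since $\dfrac{\partial}{\partial a}\,u^{a} = u^{a} \ln u$, the $\ln u$ in the denominator cancels and
$$\frac{dI}{da} = \int_{0}^{1} - \frac{3}{2} u^{a} \, du = - \frac{3}{2} \left[\frac{u^{a+1}}{a+1}\right]_0^1 = - \frac{3}{2 a + 2}.$$

Integrating with respect to $a$ gives $I(a) = - \frac{3 \log{\left(a + 1 \right)}}{2} + \frac{3 \log{\left(3 \right)}}{2} + C$.

At $a = 2$ the integrand is identically $0$, so $I(2) = 0$. The closed form gives $0$, hence $C = 0$.

Setting $a = 4$:
$$I = \log{\left(\frac{3 \sqrt{15}}{25} \right)}.$$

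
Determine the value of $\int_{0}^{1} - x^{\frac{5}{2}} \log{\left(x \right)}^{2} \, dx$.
$- \frac{16}{343}$

Start from the elementary integral
$$J(a) = \int_{0}^{1} - x^{a} \, dx = - \frac{1}{a + 1}.$$

Differentiating under the integral sign brings down a factor of $\ln x$:
$$\frac{dJ}{da} = \int_{0}^{1} - x^{a} \log{\left(x \right)} \, dx = \frac{1}{\left(a + 1\right)^{2}}.$$

Repeating twice in total — each differentiation brings down another $\ln x$ — gives
$$\frac{d^{2}J}{da^{2}} = \int_{0}^{1} - x^{a} \log{\left(x \right)}^{2} \, dx = - \frac{2}{\left(a + 1\right)^{3}},$$
and the integrand here is exactly the target integrand, so $I = - \frac{2}{\left(a + 1\right)^{3}}$.

Setting $a = \frac{5}{2}$:
$$I = - \frac{16}{343}.$$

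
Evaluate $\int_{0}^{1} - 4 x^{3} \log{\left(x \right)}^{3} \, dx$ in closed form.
$\frac{3}{32}$

Begin with the known integral
$$J(a) = \int_{0}^{1} - 4 x^{a} \, dx = - \frac{4}{a + 1}.$$

Differentiating under the integral sign brings down a factor of $\ln x$:
$$\frac{dJ}{da} = \int_{0}^{1} - 4 x^{a} \log{\left(x \right)} \, dx = \frac{4}{\left(a + 1\right)^{2}}.$$

Repeating $3$ times in total — each differentiation brings down another $\ln x$ — gives
$$\frac{d^{3}J}{da^{3}} = \int_{0}^{1} - 4 x^{a} \log{\left(x \right)}^{3} \, dx = \frac{24}{\left(a + 1\right)^{4}},$$
and the integrand here is exactly the target integrand, so $I = \frac{24}{\left(a + 1\right)^{4}}$.

Setting $a = 3$:
$$I = \frac{3}{32}.$$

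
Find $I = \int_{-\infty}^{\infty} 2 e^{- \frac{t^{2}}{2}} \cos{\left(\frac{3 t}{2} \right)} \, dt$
$\frac{2 \sqrt{2} \sqrt{\pi}}{e^{\frac{9}{8}}}$

Let $b$ denote the cosine frequency and define $I(b) = \int_{-\infty}^{\infty} 2 e^{- \frac{t^{2}}{2}} \cos{\left(b t \right)} \, dt$.

Differentiating under the integral sign,
$$I'(b) = \int_{-\infty}^{\infty} - 2 t e^{- \frac{t^{2}}{2}} \sin{\left(b t \right)} \, dt.$$

Integrate $\int_{-\infty}^{\infty} t \sin(b t)\, e^{- \frac{t^{2}}{2}}\, dt$ by parts with $u = \sin(b t)$ and $dv = t\, e^{- \frac{t^{2}}{2}}\, dt$, giving $v = - e^{- \frac{t^{2}}{2}}$. The boundary term vanishes and
$$\int_{-\infty}^{\infty} t \sin(b t)\, e^{- \frac{t^{2}}{2}}\, dt = b \int_{-\infty}^{\infty} \cos(b t)\, e^{- \frac{t^{2}}{2}}\, dt,$$
so $I'(b) = - b\, I(b)$.

This is a separable first-order ODE; solving with the initial condition $I(0) = \int_{-\infty}^{\infty} 2 e^{- \frac{t^{2}}{2}}\,dt = 2 \sqrt{2} \sqrt{\pi}$ gives
$$I(b) = 2 \sqrt{2} \sqrt{\pi} e^{- \frac{b^{2}}{2}}.$$

Setting $b = \frac{3}{2}$:
$$I = \frac{2 \sqrt{2} \sqrt{\pi}}{e^{\frac{9}{8}}}.$$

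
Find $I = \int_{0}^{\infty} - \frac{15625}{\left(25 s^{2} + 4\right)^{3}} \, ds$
$- \frac{9375 \pi}{512}$

Start from the standard arctangent integral
$$J(a) = \int_{0}^{\infty} - \frac{1}{a^{2} + s^{2}} \, ds = - \frac{\pi}{2 a}.$$

Differentiating under the integral sign with respect to $a$,
$$\frac{dJ}{da} = \int_{0}^{\infty} \frac{2 a}{\left(a^{2} + s^{2}\right)^{2}} \, ds = \frac{\pi}{2 a^{2}},$$
so $\int_{0}^{\infty} - \frac{1}{\left(a^{2} + s^{2}\right)^{2}} \, ds = - \frac{\pi}{4 a^{3}}$.

Repeating — each differentiation of $1/(s^2+a^2)^j$ produces $-2ja/(s^2+a^2)^{j+1}$ — and dividing through by $-2ja$ at each step yields, after $2$ differentiations in total,
$$\int_{0}^{\infty} - \frac{1}{\left(a^{2} + s^{2}\right)^{3}} \, ds = - \frac{3 \pi}{16 a^{5}}.$$

Setting $a = \frac{2}{5}$:
$$I = - \frac{9375 \pi}{512}.$$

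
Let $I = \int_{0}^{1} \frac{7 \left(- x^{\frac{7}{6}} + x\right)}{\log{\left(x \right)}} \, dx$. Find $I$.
$\log{\left(\frac{35831808}{62748517} \right)}$

Introduce a parameter $a$ in the exponent: let $I(a) = \int_{0}^{1} \frac{7 \left(x - x^{a}\right)}{\log{\left(x \right)}} \, dx$.

Since $\dfrac{\partial}{\partial a}\,x^{a} = x^{a} \ln x$, the $\ln x$ in the denominator cancels and
$$\frac{dI}{da} = \int_{0}^{1} -7 x^{a} \, dx = -7 \left[\frac{x^{a+1}}{a+1}\right]_0^1 = - \frac{7}{a + 1}.$$

Integrating with respect to $a$ gives $I(a) = \log{\left(\frac{128}{\left(a + 1\right)^{7}} \right)} + C$.

At $a = 1$ the integrand is identically $0$, so $I(1) = 0$. The closed form gives $0$, hence $C = 0$.

Setting $a = \frac{7}{6}$:
$$I = \log{\left(\frac{35831808}{62748517} \right)}.$$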